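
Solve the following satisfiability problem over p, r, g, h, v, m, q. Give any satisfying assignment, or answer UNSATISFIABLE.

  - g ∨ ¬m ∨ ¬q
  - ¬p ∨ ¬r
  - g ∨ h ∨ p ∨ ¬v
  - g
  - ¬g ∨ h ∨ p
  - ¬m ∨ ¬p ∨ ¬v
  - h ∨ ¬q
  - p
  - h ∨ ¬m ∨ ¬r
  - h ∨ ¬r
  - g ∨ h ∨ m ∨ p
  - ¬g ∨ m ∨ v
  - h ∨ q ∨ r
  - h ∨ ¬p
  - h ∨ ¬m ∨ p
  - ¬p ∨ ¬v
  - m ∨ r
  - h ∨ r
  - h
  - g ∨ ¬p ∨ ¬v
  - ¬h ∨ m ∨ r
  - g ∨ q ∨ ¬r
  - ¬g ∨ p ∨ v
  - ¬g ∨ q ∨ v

p = True, r = False, g = True, h = True, v = False, m = True, q = True

Unit clause (g) forces g = True.
Unit clause (p) forces p = True.
In (h ∨ ¬p) only h is left, so h = True.
In (¬p ∨ ¬v) only ¬v is left, so v = False.
In (¬g ∨ q ∨ v) only q is left, so q = True.
In (¬p ∨ ¬r) only ¬r is left, so r = False.
In (¬g ∨ m ∨ v) only m is left, so m = True.
All clauses satisfied.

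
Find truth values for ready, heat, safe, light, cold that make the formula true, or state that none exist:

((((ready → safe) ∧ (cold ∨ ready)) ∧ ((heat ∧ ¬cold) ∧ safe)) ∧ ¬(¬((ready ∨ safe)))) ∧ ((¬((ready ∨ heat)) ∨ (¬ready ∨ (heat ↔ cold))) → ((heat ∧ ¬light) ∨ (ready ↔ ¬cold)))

ready = True, heat = True, safe = True, light = True, cold = False

  (((ready → safe) ∧ (cold ∨ ready)) ∧ ((heat ∧ ¬cold) ∧ safe)) ∧ ¬(¬((ready ∨ safe))) = True
    ((ready → safe) ∧ (cold ∨ ready)) ∧ ((heat ∧ ¬cold) ∧ safe) = True
      (ready → safe) ∧ (cold ∨ ready) = True
        ready → safe = True
        cold ∨ ready = True
      (heat ∧ ¬cold) ∧ safe = True
        heat ∧ ¬cold = True
          ¬cold = True
    ¬(¬((ready ∨ safe))) = True
      ¬((ready ∨ safe)) = False
        ready ∨ safe = True
  (¬((ready ∨ heat)) ∨ (¬ready ∨ (heat ↔ cold))) → ((heat ∧ ¬light) ∨ (ready ↔ ¬cold)) = True
    ¬((ready ∨ heat)) ∨ (¬ready ∨ (heat ↔ cold)) = False
      ¬((ready ∨ heat)) = False
        ready ∨ heat = True
      ¬ready ∨ (heat ↔ cold) = False
        ¬ready = False
        heat ↔ cold = False
    (heat ∧ ¬light) ∨ (ready ↔ ¬cold) = True
      heat ∧ ¬light = False
        ¬light = False
      ready ↔ ¬cold = True
        ¬cold = True
Both conjuncts True, so the formula holds.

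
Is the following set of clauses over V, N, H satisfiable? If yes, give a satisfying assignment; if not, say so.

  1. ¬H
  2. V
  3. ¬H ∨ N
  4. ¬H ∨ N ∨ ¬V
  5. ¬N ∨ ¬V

Unit clause (¬H) forces H = False.
Unit clause (V) forces V = True.
In (¬N ∨ ¬V) only ¬N is left, so N = False.
Check each clause:
  (¬H): ¬H holds.
  (V): V holds.
  (¬H ∨ N): ¬H holds.
  (¬H ∨ N ∨ ¬V): ¬H holds.
  (¬N ∨ ¬V): ¬N holds.
All clauses satisfied.

V: True, N: False, H: False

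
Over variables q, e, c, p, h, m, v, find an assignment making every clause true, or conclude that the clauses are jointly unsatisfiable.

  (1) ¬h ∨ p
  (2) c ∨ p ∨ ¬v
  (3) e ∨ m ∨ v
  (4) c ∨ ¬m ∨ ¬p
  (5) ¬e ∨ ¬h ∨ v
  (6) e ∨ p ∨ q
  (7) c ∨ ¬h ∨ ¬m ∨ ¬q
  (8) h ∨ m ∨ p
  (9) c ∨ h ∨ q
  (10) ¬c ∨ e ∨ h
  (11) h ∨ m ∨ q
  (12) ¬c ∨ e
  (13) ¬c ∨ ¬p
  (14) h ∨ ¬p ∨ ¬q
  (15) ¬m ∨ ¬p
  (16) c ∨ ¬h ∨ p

Set q = False.
Set e = False.
  then (e ∨ p ∨ q) forces p = True.
  then (¬c ∨ e) forces c = False.
  then (¬m ∨ ¬p) forces m = False.
  then (e ∨ m ∨ v) forces v = True.
  then (c ∨ h ∨ q) forces h = True.
All clauses satisfied.

q=F, e=F, c=F, p=T, h=T, m=F, v=T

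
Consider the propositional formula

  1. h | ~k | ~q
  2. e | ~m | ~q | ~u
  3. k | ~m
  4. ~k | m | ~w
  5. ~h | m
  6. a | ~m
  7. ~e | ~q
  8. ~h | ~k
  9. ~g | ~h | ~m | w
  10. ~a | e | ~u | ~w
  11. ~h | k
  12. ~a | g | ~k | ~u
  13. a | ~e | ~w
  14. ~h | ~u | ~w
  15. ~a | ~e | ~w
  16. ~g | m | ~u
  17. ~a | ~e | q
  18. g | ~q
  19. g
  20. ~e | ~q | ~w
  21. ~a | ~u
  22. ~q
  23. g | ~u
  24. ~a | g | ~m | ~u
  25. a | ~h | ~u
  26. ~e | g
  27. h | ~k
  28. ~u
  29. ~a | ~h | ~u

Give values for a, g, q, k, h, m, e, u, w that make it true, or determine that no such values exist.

Unit clause (g) forces g = True.
Unit clause (~q) forces q = False.
Unit clause (~u) forces u = False.
Set a = False.
  then (a | ~m) forces m = False.
  then (~h | m) forces h = False.
  then (h | ~k) forces k = False.
Set e = True.
  then (a | ~e | ~w) forces w = False.
All clauses satisfied.

a=F, g=T, q=F, k=F, h=F, m=F, e=T, u=F, w=F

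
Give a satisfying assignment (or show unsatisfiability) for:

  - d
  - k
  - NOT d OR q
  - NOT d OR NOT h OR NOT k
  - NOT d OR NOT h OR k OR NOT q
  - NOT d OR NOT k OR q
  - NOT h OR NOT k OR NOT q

Unit clause (d) forces d = True.
Unit clause (k) forces k = True.
In (NOT d OR q) only q is left, so q = True.
In (NOT d OR NOT h OR NOT k) only NOT h is left, so h = False.
Check each clause:
  (d): d holds.
  (k): k holds.
  (NOT d OR q): q holds.
  (NOT d OR NOT h OR NOT k): NOT h holds.
  (NOT d OR NOT h OR k OR NOT q): NOT h holds.
  (NOT d OR NOT k OR q): q holds.
  (NOT h OR NOT k OR NOT q): NOT h holds.
All clauses satisfied.

h = False, d = True, q = True, k = True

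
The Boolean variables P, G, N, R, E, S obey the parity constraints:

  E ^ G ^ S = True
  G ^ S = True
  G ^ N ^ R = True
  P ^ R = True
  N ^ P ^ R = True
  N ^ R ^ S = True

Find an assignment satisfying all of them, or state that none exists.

Adding constraints 2, 3, 6 mod 2: every variable appears an even number of times on the left, so the left side is 0.
But the right sides sum to 1 (mod 2). 0 ≠ 1 — the system is inconsistent.

UNSATISFIABLE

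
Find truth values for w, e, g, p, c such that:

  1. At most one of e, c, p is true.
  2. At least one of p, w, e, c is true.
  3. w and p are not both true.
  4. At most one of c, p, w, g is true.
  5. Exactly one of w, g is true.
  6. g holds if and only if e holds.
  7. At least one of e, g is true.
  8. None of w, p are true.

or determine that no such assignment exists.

w: False; e: True; g: True; p: False; c: False

  (1) {e, c, p}: 1 true — at most one ✓
  (2) {p, w, e, c}: 1 true — at least one ✓
  (3) w=F, p=F — not both ✓
  (4) {c, p, w, g}: 1 true — at most one ✓
  (5) {w, g}: 1 true — exactly one ✓
  (6) g=T, e=T — same ✓
  (7) {e, g}: 2 true — at least one ✓
  (8) {w, p}: 0 true — none ✓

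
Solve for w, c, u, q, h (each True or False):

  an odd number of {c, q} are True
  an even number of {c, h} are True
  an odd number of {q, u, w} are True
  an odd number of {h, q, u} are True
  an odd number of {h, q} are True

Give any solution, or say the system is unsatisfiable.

w=T, c=T, u=F, q=F, h=T

{c, q}: 1 true → odd ✓
{c, h}: 2 true → even ✓
{q, u, w}: 1 true → odd ✓
{h, q, u}: 1 true → odd ✓
{h, q}: 1 true → odd ✓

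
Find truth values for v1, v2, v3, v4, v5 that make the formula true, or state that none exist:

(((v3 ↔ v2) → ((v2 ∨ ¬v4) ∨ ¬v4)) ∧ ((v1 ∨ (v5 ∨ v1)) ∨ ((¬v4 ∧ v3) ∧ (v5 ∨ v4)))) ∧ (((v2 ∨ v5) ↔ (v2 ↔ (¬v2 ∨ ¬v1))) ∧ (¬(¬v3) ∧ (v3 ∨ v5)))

v1 = True, v2 = False, v3 = True, v4 = True, v5 = False

  ((v3 ↔ v2) → ((v2 ∨ ¬v4) ∨ ¬v4)) ∧ ((v1 ∨ (v5 ∨ v1)) ∨ ((¬v4 ∧ v3) ∧ (v5 ∨ v4))) = True
    (v3 ↔ v2) → ((v2 ∨ ¬v4) ∨ ¬v4) = True
      v3 ↔ v2 = False
      (v2 ∨ ¬v4) ∨ ¬v4 = False
        v2 ∨ ¬v4 = False
          ¬v4 = False
        ¬v4 = False
    (v1 ∨ (v5 ∨ v1)) ∨ ((¬v4 ∧ v3) ∧ (v5 ∨ v4)) = True
      v1 ∨ (v5 ∨ v1) = True
        v5 ∨ v1 = True
      (¬v4 ∧ v3) ∧ (v5 ∨ v4) = False
        ¬v4 ∧ v3 = False
          ¬v4 = False
        v5 ∨ v4 = True
  ((v2 ∨ v5) ↔ (v2 ↔ (¬v2 ∨ ¬v1))) ∧ (¬(¬v3) ∧ (v3 ∨ v5)) = True
    (v2 ∨ v5) ↔ (v2 ↔ (¬v2 ∨ ¬v1)) = True
      v2 ∨ v5 = False
      v2 ↔ (¬v2 ∨ ¬v1) = False
        ¬v2 ∨ ¬v1 = True
          ¬v2 = True
          ¬v1 = False
    ¬(¬v3) ∧ (v3 ∨ v5) = True
      ¬(¬v3) = True
        ¬v3 = False
      v3 ∨ v5 = True
Both conjuncts True, so the formula holds.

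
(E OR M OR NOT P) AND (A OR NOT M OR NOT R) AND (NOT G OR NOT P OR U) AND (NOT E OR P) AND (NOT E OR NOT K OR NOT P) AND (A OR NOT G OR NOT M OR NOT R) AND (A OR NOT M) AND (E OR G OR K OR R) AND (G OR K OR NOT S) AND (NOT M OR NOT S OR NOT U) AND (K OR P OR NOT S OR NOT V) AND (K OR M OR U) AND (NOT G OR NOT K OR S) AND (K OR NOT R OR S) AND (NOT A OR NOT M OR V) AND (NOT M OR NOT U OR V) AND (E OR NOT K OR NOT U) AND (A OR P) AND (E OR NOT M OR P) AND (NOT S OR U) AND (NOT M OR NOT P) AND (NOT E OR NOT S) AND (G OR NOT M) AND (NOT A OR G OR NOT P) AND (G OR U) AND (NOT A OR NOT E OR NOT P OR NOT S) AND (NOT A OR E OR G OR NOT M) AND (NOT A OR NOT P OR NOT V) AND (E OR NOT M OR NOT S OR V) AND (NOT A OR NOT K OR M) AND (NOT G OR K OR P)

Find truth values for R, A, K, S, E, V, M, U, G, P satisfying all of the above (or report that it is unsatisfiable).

R=F, A=F, K=F, S=F, E=T, V=F, M=F, U=T, G=F, P=T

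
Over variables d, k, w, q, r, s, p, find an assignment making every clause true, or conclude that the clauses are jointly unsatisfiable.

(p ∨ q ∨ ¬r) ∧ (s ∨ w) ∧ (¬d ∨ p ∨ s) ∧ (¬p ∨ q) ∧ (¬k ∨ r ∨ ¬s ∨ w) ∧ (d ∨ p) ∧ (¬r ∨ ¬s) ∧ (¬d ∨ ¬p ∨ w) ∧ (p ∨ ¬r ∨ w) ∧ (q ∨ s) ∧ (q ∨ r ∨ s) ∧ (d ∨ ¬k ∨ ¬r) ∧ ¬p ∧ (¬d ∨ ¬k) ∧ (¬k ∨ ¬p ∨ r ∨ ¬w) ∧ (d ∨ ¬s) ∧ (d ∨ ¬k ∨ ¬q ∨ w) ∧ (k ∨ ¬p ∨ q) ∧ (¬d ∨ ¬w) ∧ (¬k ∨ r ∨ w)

Unit clause (¬p) forces p = False.
In (d ∨ p) only d is left, so d = True.
In (¬d ∨ ¬k) only ¬k is left, so k = False.
In (¬d ∨ ¬w) only ¬w is left, so w = False.
In (s ∨ w) only s is left, so s = True.
In (¬r ∨ ¬s) only ¬r is left, so r = False.
Set q = False.
All clauses satisfied.

d = True, k = False, w = False, q = False, r = False, s = True, p = False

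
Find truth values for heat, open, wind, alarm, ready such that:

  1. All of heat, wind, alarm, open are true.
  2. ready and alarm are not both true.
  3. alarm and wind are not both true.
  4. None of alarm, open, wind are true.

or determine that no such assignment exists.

No satisfying assignment exists.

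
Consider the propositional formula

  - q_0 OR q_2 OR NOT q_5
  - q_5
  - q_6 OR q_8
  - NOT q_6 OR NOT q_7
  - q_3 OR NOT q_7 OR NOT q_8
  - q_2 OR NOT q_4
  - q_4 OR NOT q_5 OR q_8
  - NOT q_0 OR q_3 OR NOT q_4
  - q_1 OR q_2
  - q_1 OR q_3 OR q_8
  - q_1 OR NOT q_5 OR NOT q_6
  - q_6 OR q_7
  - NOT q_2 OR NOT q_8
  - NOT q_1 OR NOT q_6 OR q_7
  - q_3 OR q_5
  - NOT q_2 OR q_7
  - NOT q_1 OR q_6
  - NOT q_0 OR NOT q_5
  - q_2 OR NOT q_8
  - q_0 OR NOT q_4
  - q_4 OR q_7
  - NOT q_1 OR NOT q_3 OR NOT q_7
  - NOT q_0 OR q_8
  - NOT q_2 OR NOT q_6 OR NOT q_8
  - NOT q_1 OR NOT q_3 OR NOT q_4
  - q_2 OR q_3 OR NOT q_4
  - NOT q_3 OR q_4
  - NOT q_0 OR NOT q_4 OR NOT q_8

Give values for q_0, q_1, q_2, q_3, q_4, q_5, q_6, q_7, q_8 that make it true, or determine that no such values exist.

Case q_5 = True:
  (NOT q_0 OR NOT q_5) forces q_0 = False.
  (q_0 OR q_2 OR NOT q_5) forces q_2 = True.
  (NOT q_2 OR NOT q_8) forces q_8 = False.
  (q_6 OR q_8) forces q_6 = True.
  (NOT q_6 OR NOT q_7) forces q_7 = False.
  Clause (NOT q_2 OR q_7) is falsified — contradiction.
Case q_5 = False:
  Clause (q_5) is falsified — contradiction.
Both cases fail, so the formula is unsatisfiable.

Unsatisfiable — no assignment works.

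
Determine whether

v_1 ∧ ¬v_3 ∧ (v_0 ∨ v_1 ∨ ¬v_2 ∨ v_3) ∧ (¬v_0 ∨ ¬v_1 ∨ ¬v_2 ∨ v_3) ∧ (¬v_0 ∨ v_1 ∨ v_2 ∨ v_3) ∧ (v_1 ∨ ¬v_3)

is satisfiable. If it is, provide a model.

Unit clause (v_1) forces v_1 = True.
Unit clause (¬v_3) forces v_3 = False.
Set v_0 = False.
Set v_2 = True.
Check each clause:
  (v_1): v_1 holds.
  (¬v_3): ¬v_3 holds.
  (v_0 ∨ v_1 ∨ ¬v_2 ∨ v_3): v_1 holds.
  (¬v_0 ∨ ¬v_1 ∨ ¬v_2 ∨ v_3): ¬v_0 holds.
  (¬v_0 ∨ v_1 ∨ v_2 ∨ v_3): ¬v_0 holds.
  (v_1 ∨ ¬v_3): v_1 holds.
All clauses satisfied.

v_0 = False, v_1 = True, v_2 = True, v_3 = False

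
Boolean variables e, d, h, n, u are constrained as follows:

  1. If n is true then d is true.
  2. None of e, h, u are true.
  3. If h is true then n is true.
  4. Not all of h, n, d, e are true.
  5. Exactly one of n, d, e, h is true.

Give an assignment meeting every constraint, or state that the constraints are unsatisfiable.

e = False, d = True, h = False, n = False, u = False

  (1) n=F ⇒ d: vacuous ✓
  (2) {e, h, u}: 0 true — none ✓
  (3) h=F ⇒ n: vacuous ✓
  (4) {h, n, d, e}: 1/4 true — not all ✓
  (5) {n, d, e, h}: 1 true — exactly one ✓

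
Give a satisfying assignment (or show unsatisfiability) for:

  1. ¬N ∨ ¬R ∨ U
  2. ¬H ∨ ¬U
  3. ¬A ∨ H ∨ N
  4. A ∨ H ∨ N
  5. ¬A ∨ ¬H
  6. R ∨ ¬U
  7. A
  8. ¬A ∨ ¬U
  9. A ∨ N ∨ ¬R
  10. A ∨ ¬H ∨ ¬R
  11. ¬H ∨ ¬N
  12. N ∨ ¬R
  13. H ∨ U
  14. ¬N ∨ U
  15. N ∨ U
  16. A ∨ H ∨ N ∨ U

Case A = True:
  (¬A ∨ ¬H) forces H = False.
  (¬A ∨ H ∨ N) forces N = True.
  (¬A ∨ ¬U) forces U = False.
  Clause (H ∨ U) is falsified — contradiction.
Case A = False:
  Clause (A) is falsified — contradiction.
Both cases fail, so the formula is unsatisfiable.

Unsatisfiable — no assignment works.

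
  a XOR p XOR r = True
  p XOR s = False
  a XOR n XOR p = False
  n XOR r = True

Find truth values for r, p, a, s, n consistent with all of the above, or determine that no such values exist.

r = True, p = True, a = True, s = True, n = False

a XOR p XOR r = T XOR T XOR T = True ✓
p XOR s = T XOR T = False ✓
a XOR n XOR p = T XOR F XOR T = False ✓
n XOR r = F XOR T = True ✓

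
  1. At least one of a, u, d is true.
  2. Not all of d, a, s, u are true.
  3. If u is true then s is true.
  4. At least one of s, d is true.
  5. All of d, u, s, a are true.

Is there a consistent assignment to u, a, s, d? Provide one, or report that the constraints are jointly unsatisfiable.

No satisfying assignment exists.

Case a = True:
  (5) forces d = True.
  (5) forces u = True.
  (2) with d=T, a=T, u=T forces s = False.
  Constraint (3) is violated (u=T, s=F) — contradiction.
Case a = False:
  Constraint (5) is violated (a=F) — contradiction.
Both cases fail — unsatisfiable.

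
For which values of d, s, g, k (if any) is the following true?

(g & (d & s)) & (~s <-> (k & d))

d: True, s: True, g: True, k: False

  g & (d & s) = True
    d & s = True
  ~s <-> (k & d) = True
    ~s = False
    k & d = False
Both conjuncts True, so the formula holds.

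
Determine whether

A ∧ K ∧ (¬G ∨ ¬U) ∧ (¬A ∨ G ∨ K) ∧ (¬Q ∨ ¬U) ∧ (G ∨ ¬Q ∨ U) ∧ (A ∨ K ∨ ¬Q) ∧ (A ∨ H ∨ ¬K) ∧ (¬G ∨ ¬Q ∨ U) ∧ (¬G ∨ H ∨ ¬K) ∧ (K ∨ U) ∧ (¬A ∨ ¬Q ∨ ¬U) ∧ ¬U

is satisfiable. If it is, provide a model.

Unit clause (A) forces A = True.
Unit clause (K) forces K = True.
Unit clause (¬U) forces U = False.
Try Q = True:
  (G ∨ ¬Q ∨ U) forces G = True.
  clause (¬G ∨ ¬Q ∨ U) is falsified — backtrack.
So Q = False.
Set G = True.
  then (¬G ∨ H ∨ ¬K) forces H = True.
All clauses satisfied.

U = False; A = True; K = True; Q = False; G = True; H = True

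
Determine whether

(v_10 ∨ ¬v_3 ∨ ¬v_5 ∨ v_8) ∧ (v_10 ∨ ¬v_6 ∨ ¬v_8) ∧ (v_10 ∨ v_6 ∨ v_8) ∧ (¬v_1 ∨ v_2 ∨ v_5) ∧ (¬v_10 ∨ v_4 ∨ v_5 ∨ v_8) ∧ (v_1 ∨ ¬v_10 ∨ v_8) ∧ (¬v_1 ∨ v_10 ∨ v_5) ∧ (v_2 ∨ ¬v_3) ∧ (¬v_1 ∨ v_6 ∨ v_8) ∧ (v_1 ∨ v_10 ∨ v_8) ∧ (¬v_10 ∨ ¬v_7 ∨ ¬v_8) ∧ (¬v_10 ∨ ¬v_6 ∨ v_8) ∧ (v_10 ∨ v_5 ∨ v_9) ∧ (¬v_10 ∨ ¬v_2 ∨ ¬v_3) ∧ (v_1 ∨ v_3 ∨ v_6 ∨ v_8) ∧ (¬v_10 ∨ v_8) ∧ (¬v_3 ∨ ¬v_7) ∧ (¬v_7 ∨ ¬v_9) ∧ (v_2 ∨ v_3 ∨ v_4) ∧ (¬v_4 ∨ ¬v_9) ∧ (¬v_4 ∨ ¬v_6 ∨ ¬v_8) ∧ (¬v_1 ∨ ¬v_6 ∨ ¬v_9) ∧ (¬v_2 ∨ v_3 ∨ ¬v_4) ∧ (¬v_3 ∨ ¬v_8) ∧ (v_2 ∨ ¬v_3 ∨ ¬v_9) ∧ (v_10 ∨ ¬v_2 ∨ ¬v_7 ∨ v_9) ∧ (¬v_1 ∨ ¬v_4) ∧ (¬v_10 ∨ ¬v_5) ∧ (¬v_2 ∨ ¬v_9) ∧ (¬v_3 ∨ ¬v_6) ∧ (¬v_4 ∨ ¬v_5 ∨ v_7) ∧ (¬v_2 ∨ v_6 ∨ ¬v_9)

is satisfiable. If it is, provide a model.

v_1 = False, v_2 = False, v_3 = False, v_4 = True, v_5 = True, v_6 = False, v_7 = True, v_8 = True, v_9 = False, v_10 = False

Set v_1 = False.
Set v_2 = False.
  then (v_2 ∨ ¬v_3) forces v_3 = False.
  then (v_2 ∨ v_3 ∨ v_4) forces v_4 = True.
  then (¬v_4 ∨ ¬v_9) forces v_9 = False.
Set v_5 = True.
  then (¬v_10 ∨ ¬v_5) forces v_10 = False.
  then (¬v_4 ∨ ¬v_5 ∨ v_7) forces v_7 = True.
  then (v_1 ∨ v_10 ∨ v_8) forces v_8 = True.
  then (¬v_4 ∨ ¬v_6 ∨ ¬v_8) forces v_6 = False.
All clauses satisfied.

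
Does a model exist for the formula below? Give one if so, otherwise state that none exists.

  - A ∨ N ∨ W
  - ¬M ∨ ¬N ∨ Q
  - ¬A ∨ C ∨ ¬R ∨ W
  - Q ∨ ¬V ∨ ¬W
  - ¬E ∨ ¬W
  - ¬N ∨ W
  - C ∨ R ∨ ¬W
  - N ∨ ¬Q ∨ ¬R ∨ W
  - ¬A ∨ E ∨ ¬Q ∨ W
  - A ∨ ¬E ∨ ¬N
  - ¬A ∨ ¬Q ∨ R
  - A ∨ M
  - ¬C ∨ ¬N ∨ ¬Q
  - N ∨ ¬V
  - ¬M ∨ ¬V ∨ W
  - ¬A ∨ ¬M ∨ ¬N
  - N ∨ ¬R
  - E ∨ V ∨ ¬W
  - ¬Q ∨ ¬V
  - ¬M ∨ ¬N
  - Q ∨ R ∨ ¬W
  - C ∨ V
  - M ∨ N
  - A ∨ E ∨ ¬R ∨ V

E = False; R = False; A = True; C = True; V = False; W = False; M = True; Q = False; N = False

Set E = False.
Try R = True:
  (N ∨ ¬R) forces N = True.
  (¬N ∨ W) forces W = True.
  (E ∨ V ∨ ¬W) forces V = True.
  (Q ∨ ¬V ∨ ¬W) forces Q = True.
  clause (¬Q ∨ ¬V) is falsified — backtrack.
So R = False.
Set A = True.
  then (¬A ∨ ¬Q ∨ R) forces Q = False.
  then (Q ∨ R ∨ ¬W) forces W = False.
  then (¬N ∨ W) forces N = False.
  then (N ∨ ¬V) forces V = False.
  then (C ∨ V) forces C = True.
  then (M ∨ N) forces M = True.
All clauses satisfied.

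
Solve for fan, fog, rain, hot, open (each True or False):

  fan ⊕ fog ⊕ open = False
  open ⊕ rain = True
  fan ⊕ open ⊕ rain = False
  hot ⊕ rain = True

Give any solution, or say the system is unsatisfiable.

fan = True, fog = False, rain = False, hot = True, open = True

fan ⊕ fog ⊕ open = T ⊕ F ⊕ T = False ✓
open ⊕ rain = T ⊕ F = True ✓
fan ⊕ open ⊕ rain = T ⊕ T ⊕ F = False ✓
hot ⊕ rain = T ⊕ F = True ✓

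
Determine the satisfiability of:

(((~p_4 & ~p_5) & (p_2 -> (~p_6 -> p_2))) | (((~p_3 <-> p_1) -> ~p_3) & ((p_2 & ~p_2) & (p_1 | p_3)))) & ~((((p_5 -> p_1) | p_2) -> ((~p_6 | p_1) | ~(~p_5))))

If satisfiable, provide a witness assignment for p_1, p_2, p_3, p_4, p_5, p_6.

p_1=F, p_2=T, p_3=T, p_4=F, p_5=F, p_6=T

  ((~p_4 & ~p_5) & (p_2 -> (~p_6 -> p_2))) | (((~p_3 <-> p_1) -> ~p_3) & ((p_2 & ~p_2) & (p_1 | p_3))) = True
    (~p_4 & ~p_5) & (p_2 -> (~p_6 -> p_2)) = True
      ~p_4 & ~p_5 = True
        ~p_4 = True
        ~p_5 = True
      p_2 -> (~p_6 -> p_2) = True
        ~p_6 -> p_2 = True
          ~p_6 = False
    ((~p_3 <-> p_1) -> ~p_3) & ((p_2 & ~p_2) & (p_1 | p_3)) = False
      (~p_3 <-> p_1) -> ~p_3 = False
        ~p_3 <-> p_1 = True
          ~p_3 = False
        ~p_3 = False
      (p_2 & ~p_2) & (p_1 | p_3) = False
        p_2 & ~p_2 = False
          ~p_2 = False
        p_1 | p_3 = True
  ~((((p_5 -> p_1) | p_2) -> ((~p_6 | p_1) | ~(~p_5)))) = True
    ((p_5 -> p_1) | p_2) -> ((~p_6 | p_1) | ~(~p_5)) = False
      (p_5 -> p_1) | p_2 = True
        p_5 -> p_1 = True
      (~p_6 | p_1) | ~(~p_5) = False
        ~p_6 | p_1 = False
          ~p_6 = False
        ~(~p_5) = False
          ~p_5 = True
Both conjuncts True, so the formula holds.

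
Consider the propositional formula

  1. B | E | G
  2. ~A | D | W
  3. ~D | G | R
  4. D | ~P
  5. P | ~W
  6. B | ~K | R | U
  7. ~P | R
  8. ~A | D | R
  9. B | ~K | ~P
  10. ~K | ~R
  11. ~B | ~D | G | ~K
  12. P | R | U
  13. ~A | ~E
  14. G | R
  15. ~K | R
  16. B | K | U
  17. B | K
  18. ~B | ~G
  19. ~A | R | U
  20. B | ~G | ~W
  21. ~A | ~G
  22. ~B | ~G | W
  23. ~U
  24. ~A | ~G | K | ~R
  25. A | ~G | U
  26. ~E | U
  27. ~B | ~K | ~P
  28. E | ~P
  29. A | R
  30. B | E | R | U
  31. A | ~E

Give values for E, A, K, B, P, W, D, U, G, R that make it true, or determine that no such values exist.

E: False; A: False; K: False; B: True; P: False; W: False; D: False; U: False; G: False; R: True

Unit clause (~U) forces U = False.
In (~E | U) only ~E is left, so E = False.
In (E | ~P) only ~P is left, so P = False.
In (P | ~W) only ~W is left, so W = False.
In (P | R | U) only R is left, so R = True.
In (~K | ~R) only ~K is left, so K = False.
In (B | K | U) only B is left, so B = True.
In (~B | ~G) only ~G is left, so G = False.
Set A = False.
Set D = False.
All clauses satisfied.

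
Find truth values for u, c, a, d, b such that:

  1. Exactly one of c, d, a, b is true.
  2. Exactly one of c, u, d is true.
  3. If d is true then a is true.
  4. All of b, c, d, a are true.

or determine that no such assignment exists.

Case c = True:
  (1) with c=T forces d = False.
  Constraint (4) is violated (d=F) — contradiction.
Case c = False:
  Constraint (4) is violated (c=F) — contradiction.
Both cases fail — unsatisfiable.

Unsatisfiable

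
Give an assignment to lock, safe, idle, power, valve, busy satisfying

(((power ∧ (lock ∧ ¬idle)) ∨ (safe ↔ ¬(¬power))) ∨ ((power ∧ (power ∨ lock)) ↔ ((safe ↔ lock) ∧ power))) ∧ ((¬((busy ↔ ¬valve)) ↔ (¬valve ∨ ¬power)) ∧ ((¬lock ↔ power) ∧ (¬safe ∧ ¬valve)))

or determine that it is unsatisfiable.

lock = False, safe = False, idle = True, power = True, valve = False, busy = False

  ((power ∧ (lock ∧ ¬idle)) ∨ (safe ↔ ¬(¬power))) ∨ ((power ∧ (power ∨ lock)) ↔ ((safe ↔ lock) ∧ power)) = True
    (power ∧ (lock ∧ ¬idle)) ∨ (safe ↔ ¬(¬power)) = False
      power ∧ (lock ∧ ¬idle) = False
        lock ∧ ¬idle = False
          ¬idle = False
      safe ↔ ¬(¬power) = False
        ¬(¬power) = True
          ¬power = False
    (power ∧ (power ∨ lock)) ↔ ((safe ↔ lock) ∧ power) = True
      power ∧ (power ∨ lock) = True
        power ∨ lock = True
      (safe ↔ lock) ∧ power = True
        safe ↔ lock = True
  (¬((busy ↔ ¬valve)) ↔ (¬valve ∨ ¬power)) ∧ ((¬lock ↔ power) ∧ (¬safe ∧ ¬valve)) = True
    ¬((busy ↔ ¬valve)) ↔ (¬valve ∨ ¬power) = True
      ¬((busy ↔ ¬valve)) = True
        busy ↔ ¬valve = False
          ¬valve = True
      ¬valve ∨ ¬power = True
        ¬valve = True
        ¬power = False
    (¬lock ↔ power) ∧ (¬safe ∧ ¬valve) = True
      ¬lock ↔ power = True
        ¬lock = True
      ¬safe ∧ ¬valve = True
        ¬safe = True
        ¬valve = True
Both conjuncts True, so the formula holds.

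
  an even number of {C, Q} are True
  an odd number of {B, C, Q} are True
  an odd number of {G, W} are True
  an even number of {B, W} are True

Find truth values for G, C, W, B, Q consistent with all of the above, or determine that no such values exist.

G = False; C = False; W = True; B = True; Q = False

{C, Q}: 0 true → even ✓
{B, C, Q}: 1 true → odd ✓
{G, W}: 1 true → odd ✓
{B, W}: 2 true → even ✓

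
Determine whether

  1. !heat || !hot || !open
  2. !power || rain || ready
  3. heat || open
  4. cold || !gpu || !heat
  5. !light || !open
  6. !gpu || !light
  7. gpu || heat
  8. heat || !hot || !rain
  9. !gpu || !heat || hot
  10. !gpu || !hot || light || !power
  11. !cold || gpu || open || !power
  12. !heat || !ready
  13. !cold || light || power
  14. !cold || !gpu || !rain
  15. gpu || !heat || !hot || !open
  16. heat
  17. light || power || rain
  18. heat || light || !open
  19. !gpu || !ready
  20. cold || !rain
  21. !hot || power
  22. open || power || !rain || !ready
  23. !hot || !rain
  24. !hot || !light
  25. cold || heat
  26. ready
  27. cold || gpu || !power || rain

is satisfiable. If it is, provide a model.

Unsatisfiable — no assignment works.

Case heat = True:
  (!heat || !ready) forces ready = False.
  Clause (ready) is falsified — contradiction.
Case heat = False:
  Clause (heat) is falsified — contradiction.
Both cases fail, so the formula is unsatisfiable.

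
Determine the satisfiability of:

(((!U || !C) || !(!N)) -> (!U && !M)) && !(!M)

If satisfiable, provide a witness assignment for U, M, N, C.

U=T; M=T; N=F; C=T

  ((!U || !C) || !(!N)) -> (!U && !M) = True
    (!U || !C) || !(!N) = False
      !U || !C = False
        !U = False
        !C = False
      !(!N) = False
        !N = True
    !U && !M = False
      !U = False
      !M = False
  !(!M) = True
    !M = False
Both conjuncts True, so the formula holds.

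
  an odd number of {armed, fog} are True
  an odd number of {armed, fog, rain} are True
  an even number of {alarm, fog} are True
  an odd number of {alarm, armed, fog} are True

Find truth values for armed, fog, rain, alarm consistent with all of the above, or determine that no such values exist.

armed: True, fog: False, rain: False, alarm: False

{armed, fog}: 1 true → odd ✓
{armed, fog, rain}: 1 true → odd ✓
{alarm, fog}: 0 true → even ✓
{alarm, armed, fog}: 1 true → odd ✓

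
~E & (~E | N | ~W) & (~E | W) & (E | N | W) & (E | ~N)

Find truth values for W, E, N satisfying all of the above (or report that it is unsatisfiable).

W = True, E = False, N = False

Unit clause (~E) forces E = False.
In (E | ~N) only ~N is left, so N = False.
In (E | N | W) only W is left, so W = True.
All clauses satisfied.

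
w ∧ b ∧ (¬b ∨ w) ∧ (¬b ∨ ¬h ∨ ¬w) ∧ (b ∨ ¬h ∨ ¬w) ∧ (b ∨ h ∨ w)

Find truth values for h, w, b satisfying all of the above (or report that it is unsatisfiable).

h = False, w = True, b = True

Unit clause (w) forces w = True.
Unit clause (b) forces b = True.
In (¬b ∨ ¬h ∨ ¬w) only ¬h is left, so h = False.
Check each clause:
  (w): w holds.
  (b): b holds.
  (¬b ∨ w): w holds.
  (¬b ∨ ¬h ∨ ¬w): ¬h holds.
  (b ∨ ¬h ∨ ¬w): b holds.
  (b ∨ h ∨ w): b holds.
All clauses satisfied.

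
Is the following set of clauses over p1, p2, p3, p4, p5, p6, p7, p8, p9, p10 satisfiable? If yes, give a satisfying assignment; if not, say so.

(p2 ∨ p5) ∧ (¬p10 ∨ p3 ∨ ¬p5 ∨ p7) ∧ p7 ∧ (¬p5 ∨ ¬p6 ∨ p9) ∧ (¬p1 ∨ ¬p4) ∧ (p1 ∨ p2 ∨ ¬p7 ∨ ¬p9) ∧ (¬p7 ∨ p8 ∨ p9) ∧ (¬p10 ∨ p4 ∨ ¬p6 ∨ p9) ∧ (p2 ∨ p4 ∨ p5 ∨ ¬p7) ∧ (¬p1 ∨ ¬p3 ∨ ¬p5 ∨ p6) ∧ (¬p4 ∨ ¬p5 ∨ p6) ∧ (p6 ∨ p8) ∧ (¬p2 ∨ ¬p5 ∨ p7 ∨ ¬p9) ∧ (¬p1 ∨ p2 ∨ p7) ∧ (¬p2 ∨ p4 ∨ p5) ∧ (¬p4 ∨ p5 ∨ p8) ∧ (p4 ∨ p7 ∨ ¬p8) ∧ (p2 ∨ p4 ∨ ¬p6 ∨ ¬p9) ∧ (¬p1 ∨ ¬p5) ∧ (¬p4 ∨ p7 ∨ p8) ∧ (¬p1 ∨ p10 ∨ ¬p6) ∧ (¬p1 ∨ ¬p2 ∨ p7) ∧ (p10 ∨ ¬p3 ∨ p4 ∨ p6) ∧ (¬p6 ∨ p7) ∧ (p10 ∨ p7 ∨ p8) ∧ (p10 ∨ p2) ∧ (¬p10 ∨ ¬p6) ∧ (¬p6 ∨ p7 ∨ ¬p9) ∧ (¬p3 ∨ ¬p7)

Unit clause (p7) forces p7 = True.
In (¬p3 ∨ ¬p7) only ¬p3 is left, so p3 = False.
Try p1 = True:
  (¬p1 ∨ ¬p4) forces p4 = False.
  (¬p1 ∨ ¬p5) forces p5 = False.
  (p2 ∨ p5) forces p2 = True.
  clause (¬p2 ∨ p4 ∨ p5) is falsified — backtrack.
So p1 = False.
Set p2 = True.
Set p4 = True.
Set p5 = False.
  then (¬p4 ∨ p5 ∨ p8) forces p8 = True.
Set p6 = True.
  then (¬p10 ∨ ¬p6) forces p10 = False.
Set p9 = False.
All clauses satisfied.

p1: False, p2: True, p3: False, p4: True, p5: False, p6: True, p7: True, p8: True, p9: False, p10: False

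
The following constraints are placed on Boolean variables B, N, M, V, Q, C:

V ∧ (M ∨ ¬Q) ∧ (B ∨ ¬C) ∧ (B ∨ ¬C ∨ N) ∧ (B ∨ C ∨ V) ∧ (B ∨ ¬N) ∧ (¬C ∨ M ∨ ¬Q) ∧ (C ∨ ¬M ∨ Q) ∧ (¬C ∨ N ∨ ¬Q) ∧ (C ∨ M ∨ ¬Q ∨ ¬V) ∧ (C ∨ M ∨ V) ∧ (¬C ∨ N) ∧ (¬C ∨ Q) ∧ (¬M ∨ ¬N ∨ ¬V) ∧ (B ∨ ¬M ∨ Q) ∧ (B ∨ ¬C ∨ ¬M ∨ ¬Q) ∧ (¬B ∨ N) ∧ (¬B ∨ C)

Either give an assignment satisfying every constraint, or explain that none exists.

Unit clause (V) forces V = True.
Try B = True:
  (¬B ∨ N) forces N = True.
  (¬M ∨ ¬N ∨ ¬V) forces M = False.
  (M ∨ ¬Q) forces Q = False.
  (¬C ∨ Q) forces C = False.
  clause (¬B ∨ C) is falsified — backtrack.
So B = False.
  then (B ∨ ¬C) forces C = False.
  then (B ∨ ¬N) forces N = False.
Set M = False.
  then (M ∨ ¬Q) forces Q = False.
All clauses satisfied.

B = False, N = False, M = False, V = True, Q = False, C = False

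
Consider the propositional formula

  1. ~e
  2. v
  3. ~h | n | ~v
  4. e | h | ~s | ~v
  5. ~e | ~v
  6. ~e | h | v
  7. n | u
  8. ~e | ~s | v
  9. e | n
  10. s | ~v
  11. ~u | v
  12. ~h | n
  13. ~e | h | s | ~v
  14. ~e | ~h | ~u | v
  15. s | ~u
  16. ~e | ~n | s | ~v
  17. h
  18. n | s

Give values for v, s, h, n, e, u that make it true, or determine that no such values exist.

Unit clause (~e) forces e = False.
Unit clause (v) forces v = True.
In (e | n) only n is left, so n = True.
In (s | ~v) only s is left, so s = True.
Unit clause (h) forces h = True.
Set u = False.
All clauses satisfied.

v=T; s=T; h=T; n=T; e=F; u=F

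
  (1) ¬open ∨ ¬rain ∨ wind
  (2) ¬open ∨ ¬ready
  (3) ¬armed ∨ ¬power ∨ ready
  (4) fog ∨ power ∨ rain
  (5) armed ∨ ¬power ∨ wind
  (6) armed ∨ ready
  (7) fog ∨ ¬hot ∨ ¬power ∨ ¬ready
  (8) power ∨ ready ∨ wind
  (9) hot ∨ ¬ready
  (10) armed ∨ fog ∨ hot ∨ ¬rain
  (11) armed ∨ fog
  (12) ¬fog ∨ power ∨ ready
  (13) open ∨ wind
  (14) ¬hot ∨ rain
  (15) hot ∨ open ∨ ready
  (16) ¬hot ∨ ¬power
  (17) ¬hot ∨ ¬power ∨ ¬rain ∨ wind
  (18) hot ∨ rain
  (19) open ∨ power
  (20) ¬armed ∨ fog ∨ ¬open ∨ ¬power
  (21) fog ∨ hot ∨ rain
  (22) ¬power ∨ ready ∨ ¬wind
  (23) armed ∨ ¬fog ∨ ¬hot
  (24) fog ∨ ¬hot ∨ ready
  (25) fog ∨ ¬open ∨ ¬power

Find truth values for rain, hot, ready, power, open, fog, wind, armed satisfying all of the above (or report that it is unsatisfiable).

rain = True; hot = False; ready = False; power = False; open = True; fog = False; wind = True; armed = True

Try rain = False:
  (¬hot ∨ rain) forces hot = False.
  clause (hot ∨ rain) is falsified — backtrack.
So rain = True.
Set hot = False.
  then (hot ∨ ¬ready) forces ready = False.
  then (hot ∨ open ∨ ready) forces open = True.
  then (¬open ∨ ¬rain ∨ wind) forces wind = True.
  then (armed ∨ ready) forces armed = True.
  then (¬power ∨ ready ∨ ¬wind) forces power = False.
  then (¬fog ∨ power ∨ ready) forces fog = False.
All clauses satisfied.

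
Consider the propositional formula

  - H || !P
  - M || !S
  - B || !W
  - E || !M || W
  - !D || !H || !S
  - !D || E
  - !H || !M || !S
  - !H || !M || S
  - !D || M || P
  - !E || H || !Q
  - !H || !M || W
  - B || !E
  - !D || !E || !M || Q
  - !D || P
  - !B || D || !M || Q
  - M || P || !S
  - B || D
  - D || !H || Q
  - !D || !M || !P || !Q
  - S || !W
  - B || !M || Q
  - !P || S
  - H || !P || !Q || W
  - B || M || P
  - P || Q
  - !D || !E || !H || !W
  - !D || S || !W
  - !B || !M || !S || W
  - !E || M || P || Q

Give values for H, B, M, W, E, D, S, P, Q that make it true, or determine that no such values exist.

Set H = False.
  then (H || !P) forces P = False.
  then (!D || P) forces D = False.
  then (B || D) forces B = True.
  then (P || Q) forces Q = True.
  then (!E || H || !Q) forces E = False.
Set M = True.
  then (E || !M || W) forces W = True.
  then (S || !W) forces S = True.
All clauses satisfied.

H=F, B=T, M=T, W=T, E=F, D=F, S=T, P=F, Q=T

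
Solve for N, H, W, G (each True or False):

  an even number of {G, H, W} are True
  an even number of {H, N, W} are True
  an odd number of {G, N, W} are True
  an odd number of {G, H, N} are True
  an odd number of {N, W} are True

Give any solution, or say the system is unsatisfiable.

N=F, H=T, W=T, G=F

{G, H, W}: 2 true → even ✓
{H, N, W}: 2 true → even ✓
{G, N, W}: 1 true → odd ✓
{G, H, N}: 1 true → odd ✓
{N, W}: 1 true → odd ✓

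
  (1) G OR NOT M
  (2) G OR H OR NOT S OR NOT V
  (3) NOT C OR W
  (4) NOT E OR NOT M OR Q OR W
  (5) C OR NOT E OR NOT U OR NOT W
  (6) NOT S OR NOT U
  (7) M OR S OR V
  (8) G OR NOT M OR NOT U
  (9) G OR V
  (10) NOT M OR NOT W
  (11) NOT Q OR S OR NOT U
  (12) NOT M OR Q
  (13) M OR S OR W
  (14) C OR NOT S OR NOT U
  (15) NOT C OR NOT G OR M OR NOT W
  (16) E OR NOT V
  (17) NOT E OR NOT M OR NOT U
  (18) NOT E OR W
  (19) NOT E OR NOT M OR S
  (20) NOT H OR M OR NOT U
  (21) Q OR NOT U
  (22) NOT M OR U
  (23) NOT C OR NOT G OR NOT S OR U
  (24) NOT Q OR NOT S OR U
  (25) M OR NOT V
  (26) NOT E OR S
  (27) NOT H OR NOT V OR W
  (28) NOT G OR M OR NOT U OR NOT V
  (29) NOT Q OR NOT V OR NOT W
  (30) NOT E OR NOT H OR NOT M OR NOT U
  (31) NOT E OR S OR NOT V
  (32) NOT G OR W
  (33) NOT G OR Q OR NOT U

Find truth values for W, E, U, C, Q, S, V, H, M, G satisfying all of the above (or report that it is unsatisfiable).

W=T, E=F, U=F, C=F, Q=F, S=T, V=F, H=T, M=F, G=T

Try W = False:
  (NOT C OR W) forces C = False.
  (NOT E OR W) forces E = False.
  (E OR NOT V) forces V = False.
  (G OR V) forces G = True.
  clause (NOT G OR W) is falsified — backtrack.
So W = True.
  then (NOT M OR NOT W) forces M = False.
  then (M OR NOT V) forces V = False.
  then (M OR S OR V) forces S = True.
  then (G OR V) forces G = True.
  then (NOT C OR NOT G OR M OR NOT W) forces C = False.
  then (NOT S OR NOT U) forces U = False.
  then (NOT Q OR NOT S OR U) forces Q = False.
Set E = False.
Set H = True.
All clauses satisfied.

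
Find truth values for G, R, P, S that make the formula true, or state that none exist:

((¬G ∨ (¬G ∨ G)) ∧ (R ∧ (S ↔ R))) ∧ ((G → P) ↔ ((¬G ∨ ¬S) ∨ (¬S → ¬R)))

G: True; R: True; P: True; S: True

  (¬G ∨ (¬G ∨ G)) ∧ (R ∧ (S ↔ R)) = True
    ¬G ∨ (¬G ∨ G) = True
      ¬G = False
      ¬G ∨ G = True
        ¬G = False
    R ∧ (S ↔ R) = True
      S ↔ R = True
  (G → P) ↔ ((¬G ∨ ¬S) ∨ (¬S → ¬R)) = True
    G → P = True
    (¬G ∨ ¬S) ∨ (¬S → ¬R) = True
      ¬G ∨ ¬S = False
        ¬G = False
        ¬S = False
      ¬S → ¬R = True
        ¬S = False
        ¬R = False
Both conjuncts True, so the formula holds.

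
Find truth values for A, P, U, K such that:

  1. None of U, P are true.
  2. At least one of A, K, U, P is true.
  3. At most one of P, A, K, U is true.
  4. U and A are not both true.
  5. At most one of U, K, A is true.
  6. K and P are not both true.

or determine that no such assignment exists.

A = True, P = False, U = False, K = False

  (1) {U, P}: 0 true — none ✓
  (2) {A, K, U, P}: 1 true — at least one ✓
  (3) {P, A, K, U}: 1 true — at most one ✓
  (4) U=F, A=T — not both ✓
  (5) {U, K, A}: 1 true — at most one ✓
  (6) K=F, P=F — not both ✓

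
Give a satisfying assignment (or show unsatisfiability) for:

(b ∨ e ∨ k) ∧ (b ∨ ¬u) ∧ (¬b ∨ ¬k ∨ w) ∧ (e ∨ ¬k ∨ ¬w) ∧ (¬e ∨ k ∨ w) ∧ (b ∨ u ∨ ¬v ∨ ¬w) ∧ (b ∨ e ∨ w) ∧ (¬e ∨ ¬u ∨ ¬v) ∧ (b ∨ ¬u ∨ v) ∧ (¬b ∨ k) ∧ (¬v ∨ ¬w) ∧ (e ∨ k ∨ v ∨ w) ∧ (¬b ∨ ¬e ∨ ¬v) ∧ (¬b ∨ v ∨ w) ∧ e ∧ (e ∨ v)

Unit clause (e) forces e = True.
Set u = False.
Set w = False.
  then (¬e ∨ k ∨ w) forces k = True.
  then (¬b ∨ ¬k ∨ w) forces b = False.
Set v = False.
All clauses satisfied.

u = False; w = False; k = True; v = False; e = True; b = False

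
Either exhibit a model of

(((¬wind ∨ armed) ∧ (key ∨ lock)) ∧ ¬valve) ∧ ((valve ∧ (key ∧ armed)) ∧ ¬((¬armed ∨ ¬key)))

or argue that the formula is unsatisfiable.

Case valve = True: the conjunct ¬valve is False.
Case valve = False: the conjunct valve is False.
Both cases fail — unsatisfiable.

UNSATISFIABLE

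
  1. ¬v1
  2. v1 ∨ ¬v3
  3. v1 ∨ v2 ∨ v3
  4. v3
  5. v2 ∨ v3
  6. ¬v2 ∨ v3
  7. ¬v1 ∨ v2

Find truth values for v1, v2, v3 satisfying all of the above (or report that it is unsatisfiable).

Case v1 = True:
  Clause (¬v1) is falsified — contradiction.
Case v1 = False:
  (v1 ∨ ¬v3) forces v3 = False.
  Clause (v3) is falsified — contradiction.
Both cases fail, so the formula is unsatisfiable.

The formula is unsatisfiable.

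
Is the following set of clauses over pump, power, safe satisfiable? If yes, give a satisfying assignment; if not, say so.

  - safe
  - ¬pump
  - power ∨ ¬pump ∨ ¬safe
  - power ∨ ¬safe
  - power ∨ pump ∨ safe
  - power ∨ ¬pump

pump: False, power: True, safe: True

Unit clause (safe) forces safe = True.
Unit clause (¬pump) forces pump = False.
In (power ∨ ¬safe) only power is left, so power = True.
Check each clause:
  (safe): safe holds.
  (¬pump): ¬pump holds.
  (power ∨ ¬pump ∨ ¬safe): power holds.
  (power ∨ ¬safe): power holds.
  (power ∨ pump ∨ safe): power holds.
  (power ∨ ¬pump): power holds.
All clauses satisfied.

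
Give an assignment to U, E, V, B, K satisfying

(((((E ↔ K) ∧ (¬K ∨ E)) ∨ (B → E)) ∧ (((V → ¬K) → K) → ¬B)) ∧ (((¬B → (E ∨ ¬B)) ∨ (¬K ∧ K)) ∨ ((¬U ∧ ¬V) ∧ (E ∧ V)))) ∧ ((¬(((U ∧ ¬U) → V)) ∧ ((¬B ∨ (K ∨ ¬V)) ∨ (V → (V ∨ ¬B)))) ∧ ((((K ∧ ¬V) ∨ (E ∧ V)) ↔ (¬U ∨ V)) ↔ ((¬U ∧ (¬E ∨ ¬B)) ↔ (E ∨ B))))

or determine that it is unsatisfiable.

The formula is unsatisfiable.

The conjunct ¬(((U ∧ ¬U) → V)) is unsatisfiable on its own:
  U=F, V=F: evaluates to False.
  U=F, V=T: evaluates to False.
  U=T, V=F: evaluates to False.
  U=T, V=T: evaluates to False.
So the whole conjunction is unsatisfiable.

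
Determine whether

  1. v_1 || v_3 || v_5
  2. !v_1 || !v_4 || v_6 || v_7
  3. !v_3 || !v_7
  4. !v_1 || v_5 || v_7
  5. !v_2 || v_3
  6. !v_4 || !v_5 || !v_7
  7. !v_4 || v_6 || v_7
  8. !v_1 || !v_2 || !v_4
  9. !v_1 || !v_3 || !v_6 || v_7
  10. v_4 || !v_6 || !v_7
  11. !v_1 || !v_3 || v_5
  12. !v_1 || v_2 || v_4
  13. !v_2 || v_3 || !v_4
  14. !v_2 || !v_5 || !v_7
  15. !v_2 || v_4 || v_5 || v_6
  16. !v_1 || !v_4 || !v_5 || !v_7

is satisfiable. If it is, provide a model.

v_1 = False; v_2 = False; v_3 = False; v_4 = False; v_5 = True; v_6 = True; v_7 = False

Set v_1 = False.
Set v_2 = False.
Set v_3 = False.
  then (v_1 || v_3 || v_5) forces v_5 = True.
Set v_4 = False.
Set v_6 = True.
  then (v_4 || !v_6 || !v_7) forces v_7 = False.
All clauses satisfied.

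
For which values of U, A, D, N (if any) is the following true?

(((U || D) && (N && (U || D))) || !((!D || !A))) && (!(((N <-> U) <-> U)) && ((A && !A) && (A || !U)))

No satisfying assignment exists.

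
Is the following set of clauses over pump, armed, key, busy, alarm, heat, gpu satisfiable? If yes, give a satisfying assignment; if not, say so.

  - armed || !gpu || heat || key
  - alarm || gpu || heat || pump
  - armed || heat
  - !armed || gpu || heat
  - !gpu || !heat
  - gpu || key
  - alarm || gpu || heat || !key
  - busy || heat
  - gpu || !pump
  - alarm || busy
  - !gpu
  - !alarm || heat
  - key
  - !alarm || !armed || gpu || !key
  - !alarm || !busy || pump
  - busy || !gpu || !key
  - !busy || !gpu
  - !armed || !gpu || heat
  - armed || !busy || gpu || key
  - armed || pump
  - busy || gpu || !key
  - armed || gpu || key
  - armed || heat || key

Unit clause (!gpu) forces gpu = False.
Unit clause (key) forces key = True.
In (busy || gpu || !key) only busy is left, so busy = True.
In (gpu || !pump) only !pump is left, so pump = False.
In (!alarm || !busy || pump) only !alarm is left, so alarm = False.
In (armed || pump) only armed is left, so armed = True.
In (alarm || gpu || heat || pump) only heat is left, so heat = True.
All clauses satisfied.

pump = False, armed = True, key = True, busy = True, alarm = False, heat = True, gpu = False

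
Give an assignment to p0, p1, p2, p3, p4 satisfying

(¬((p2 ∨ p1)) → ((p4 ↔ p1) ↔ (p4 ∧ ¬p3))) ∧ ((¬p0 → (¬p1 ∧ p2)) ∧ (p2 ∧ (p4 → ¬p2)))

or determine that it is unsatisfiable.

p0 = True, p1 = False, p2 = True, p3 = False, p4 = False

  ¬((p2 ∨ p1)) → ((p4 ↔ p1) ↔ (p4 ∧ ¬p3)) = True
    ¬((p2 ∨ p1)) = False
      p2 ∨ p1 = True
    (p4 ↔ p1) ↔ (p4 ∧ ¬p3) = False
      p4 ↔ p1 = True
      p4 ∧ ¬p3 = False
        ¬p3 = True
  (¬p0 → (¬p1 ∧ p2)) ∧ (p2 ∧ (p4 → ¬p2)) = True
    ¬p0 → (¬p1 ∧ p2) = True
      ¬p0 = False
      ¬p1 ∧ p2 = True
        ¬p1 = True
    p2 ∧ (p4 → ¬p2) = True
      p4 → ¬p2 = True
        ¬p2 = False
Both conjuncts True, so the formula holds.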